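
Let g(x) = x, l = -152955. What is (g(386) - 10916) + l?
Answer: -163485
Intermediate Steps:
(g(386) - 10916) + l = (386 - 10916) - 152955 = -10530 - 152955 = -163485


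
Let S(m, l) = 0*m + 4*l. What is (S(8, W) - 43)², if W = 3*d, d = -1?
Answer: 3025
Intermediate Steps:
W = -3 (W = 3*(-1) = -3)
S(m, l) = 4*l (S(m, l) = 0 + 4*l = 4*l)
(S(8, W) - 43)² = (4*(-3) - 43)² = (-12 - 43)² = (-55)² = 3025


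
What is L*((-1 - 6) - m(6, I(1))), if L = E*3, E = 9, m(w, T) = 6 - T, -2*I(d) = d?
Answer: -729/2 ≈ -364.50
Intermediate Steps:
I(d) = -d/2
L = 27 (L = 9*3 = 27)
L*((-1 - 6) - m(6, I(1))) = 27*((-1 - 6) - (6 - (-1)/2)) = 27*(-7 - (6 - 1*(-1/2))) = 27*(-7 - (6 + 1/2)) = 27*(-7 - 1*13/2) = 27*(-7 - 13/2) = 27*(-27/2) = -729/2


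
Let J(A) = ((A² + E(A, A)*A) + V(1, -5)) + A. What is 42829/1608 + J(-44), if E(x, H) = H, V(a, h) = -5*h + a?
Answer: 6240061/1608 ≈ 3880.6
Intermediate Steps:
V(a, h) = a - 5*h
J(A) = 26 + A + 2*A² (J(A) = ((A² + A*A) + (1 - 5*(-5))) + A = ((A² + A²) + (1 + 25)) + A = (2*A² + 26) + A = (26 + 2*A²) + A = 26 + A + 2*A²)
42829/1608 + J(-44) = 42829/1608 + (26 - 44 + 2*(-44)²) = 42829*(1/1608) + (26 - 44 + 2*1936) = 42829/1608 + (26 - 44 + 3872) = 42829/1608 + 3854 = 6240061/1608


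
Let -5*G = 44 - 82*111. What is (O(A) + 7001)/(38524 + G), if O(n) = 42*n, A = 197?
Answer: 76375/201678 ≈ 0.37870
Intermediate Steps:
G = 9058/5 (G = -(44 - 82*111)/5 = -(44 - 9102)/5 = -⅕*(-9058) = 9058/5 ≈ 1811.6)
(O(A) + 7001)/(38524 + G) = (42*197 + 7001)/(38524 + 9058/5) = (8274 + 7001)/(201678/5) = 15275*(5/201678) = 76375/201678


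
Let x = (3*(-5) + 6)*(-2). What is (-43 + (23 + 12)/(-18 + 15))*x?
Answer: -984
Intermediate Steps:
x = 18 (x = (-15 + 6)*(-2) = -9*(-2) = 18)
(-43 + (23 + 12)/(-18 + 15))*x = (-43 + (23 + 12)/(-18 + 15))*18 = (-43 + 35/(-3))*18 = (-43 + 35*(-⅓))*18 = (-43 - 35/3)*18 = -164/3*18 = -984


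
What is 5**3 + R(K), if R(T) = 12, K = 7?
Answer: 137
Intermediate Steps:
5**3 + R(K) = 5**3 + 12 = 125 + 12 = 137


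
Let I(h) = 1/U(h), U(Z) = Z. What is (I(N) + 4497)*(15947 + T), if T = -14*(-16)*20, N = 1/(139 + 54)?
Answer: 95802630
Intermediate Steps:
N = 1/193 ≈ 0.0051813
T = 4480 (T = 224*20 = 4480)
I(h) = 1/h
(I(N) + 4497)*(15947 + T) = (1/(1/193) + 4497)*(15947 + 4480) = (193 + 4497)*20427 = 4690*20427 = 95802630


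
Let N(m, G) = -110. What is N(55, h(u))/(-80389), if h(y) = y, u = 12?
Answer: 110/80389 ≈ 0.0013683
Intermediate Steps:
N(55, h(u))/(-80389) = -110/(-80389) = -110*(-1/80389) = 110/80389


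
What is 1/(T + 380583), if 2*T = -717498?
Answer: 1/21834 ≈ 4.5800e-5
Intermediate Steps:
T = -358749 (T = (½)*(-717498) = -358749)
1/(T + 380583) = 1/(-358749 + 380583) = 1/21834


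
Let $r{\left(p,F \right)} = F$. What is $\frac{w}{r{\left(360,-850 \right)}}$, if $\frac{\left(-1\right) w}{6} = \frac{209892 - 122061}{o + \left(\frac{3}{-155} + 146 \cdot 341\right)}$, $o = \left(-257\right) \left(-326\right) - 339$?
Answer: $\frac{8168283}{1755291820} \approx 0.0046535$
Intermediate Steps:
$o = 83443$ ($o = 83782 - 339 = 83443$)
$w = - \frac{40841415}{10325246}$ ($w = - 6 \frac{209892 - 122061}{83443 + \left(\frac{3}{-155} + 146 \cdot 341\right)} = - 6 \frac{209892 - 122061}{83443 + \left(3 \left(- \frac{1}{155}\right) + 49786\right)} = - 6 \frac{87831}{83443 + \left(- \frac{3}{155} + 49786\right)} = - 6 \frac{87831}{83443 + \frac{7716827}{155}} = - 6 \frac{87831}{\frac{20650492}{155}} = - 6 \cdot 87831 \cdot \frac{155}{20650492} = \left(-6\right) \frac{13613805}{20650492} = - \frac{40841415}{10325246} \approx -3.9555$)
$\frac{w}{r{\left(360,-850 \right)}} = - \frac{40841415}{10325246 \left(-850\right)} = \left(- \frac{40841415}{10325246}\right) \left(- \frac{1}{850}\right) = \frac{8168283}{1755291820}$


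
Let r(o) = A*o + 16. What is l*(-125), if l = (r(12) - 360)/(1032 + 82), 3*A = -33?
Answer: 29750/557 ≈ 53.411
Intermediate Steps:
A = -11 (A = (⅓)*(-33) = -11)
r(o) = 16 - 11*o (r(o) = -11*o + 16 = 16 - 11*o)
l = -238/557 (l = ((16 - 11*12) - 360)/(1032 + 82) = ((16 - 132) - 360)/1114 = (-116 - 360)*(1/1114) = -476*1/1114 = -238/557 ≈ -0.42729)
l*(-125) = -238/557*(-125) = 29750/557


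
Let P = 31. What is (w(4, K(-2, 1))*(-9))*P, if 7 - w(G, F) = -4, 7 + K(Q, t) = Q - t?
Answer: -3069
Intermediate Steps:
K(Q, t) = -7 + Q - t (K(Q, t) = -7 + (Q - t) = -7 + Q - t)
w(G, F) = 11 (w(G, F) = 7 - 1*(-4) = 7 + 4 = 11)
(w(4, K(-2, 1))*(-9))*P = (11*(-9))*31 = -99*31 = -3069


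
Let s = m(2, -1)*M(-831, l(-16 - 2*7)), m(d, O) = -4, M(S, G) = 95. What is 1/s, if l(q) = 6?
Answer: -1/380 ≈ -0.0026316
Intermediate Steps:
s = -380 (s = -4*95 = -380)
1/s = 1/(-380) = -1/380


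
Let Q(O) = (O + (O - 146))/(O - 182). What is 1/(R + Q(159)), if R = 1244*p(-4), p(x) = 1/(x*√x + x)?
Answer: -184299/53773961 - 329038*I/53773961 ≈ -0.0034273 - 0.0061189*I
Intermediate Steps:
Q(O) = (-146 + 2*O)/(-182 + O) (Q(O) = (O + (-146 + O))/(-182 + O) = (-146 + 2*O)/(-182 + O))
p(x) = 1/(x + x^(3/2)) (p(x) = 1/(x^(3/2) + x) = 1/(x + x^(3/2)))
R = 311*(-4 + 8*I)/20 (R = 1244/(-4 + (-4)^(3/2)) = 1244/(-4 - 8*I) = 1244*((-4 + 8*I)/80) = 311*(-4 + 8*I)/20 ≈ -62.2 + 124.4*I)
1/(R + Q(159)) = 1/((-311/5 + 622*I/5) + 2*(-73 + 159)/(-182 + 159)) = 1/((-311/5 + 622*I/5) + 2*86/(-23)) = 1/((-311/5 + 622*I/5) + 2*(-1/23)*86) = 1/((-311/5 + 622*I/5) - 172/23) = 1/(-8013/115 + 622*I/5) = 2645*(-8013/115 - 622*I/5)/53773961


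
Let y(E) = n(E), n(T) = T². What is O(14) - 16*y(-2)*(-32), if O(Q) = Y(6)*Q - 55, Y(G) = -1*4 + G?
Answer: 2021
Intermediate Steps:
y(E) = E²
Y(G) = -4 + G
O(Q) = -55 + 2*Q (O(Q) = (-4 + 6)*Q - 55 = 2*Q - 55 = -55 + 2*Q)
O(14) - 16*y(-2)*(-32) = (-55 + 2*14) - 16*(-2)²*(-32) = (-55 + 28) - 16*4*(-32) = -27 - 64*(-32) = -27 + 2048 = 2021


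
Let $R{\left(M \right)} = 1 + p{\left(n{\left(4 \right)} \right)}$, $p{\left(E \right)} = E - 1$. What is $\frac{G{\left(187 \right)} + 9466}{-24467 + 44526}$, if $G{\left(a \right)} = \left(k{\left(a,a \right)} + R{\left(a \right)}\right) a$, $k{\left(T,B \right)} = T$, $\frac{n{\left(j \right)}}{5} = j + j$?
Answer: $\frac{51915}{20059} \approx 2.5881$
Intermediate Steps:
$n{\left(j \right)} = 10 j$ ($n{\left(j \right)} = 5 \left(j + j\right) = 5 \cdot 2 j = 10 j$)
$p{\left(E \right)} = -1 + E$
$R{\left(M \right)} = 40$ ($R{\left(M \right)} = 1 + \left(-1 + 10 \cdot 4\right) = 1 + \left(-1 + 40\right) = 1 + 39 = 40$)
$G{\left(a \right)} = a \left(40 + a\right)$ ($G{\left(a \right)} = \left(a + 40\right) a = \left(40 + a\right) a = a \left(40 + a\right)$)
$\frac{G{\left(187 \right)} + 9466}{-24467 + 44526} = \frac{187 \left(40 + 187\right) + 9466}{-24467 + 44526} = \frac{187 \cdot 227 + 9466}{20059} = \left(42449 + 9466\right) \frac{1}{20059} = 51915 \cdot \frac{1}{20059} = \frac{51915}{20059}$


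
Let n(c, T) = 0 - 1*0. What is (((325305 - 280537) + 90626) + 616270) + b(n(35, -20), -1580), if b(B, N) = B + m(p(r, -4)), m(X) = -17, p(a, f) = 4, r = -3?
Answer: 751647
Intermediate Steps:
n(c, T) = 0 (n(c, T) = 0 + 0 = 0)
b(B, N) = -17 + B (b(B, N) = B - 17 = -17 + B)
(((325305 - 280537) + 90626) + 616270) + b(n(35, -20), -1580) = (((325305 - 280537) + 90626) + 616270) + (-17 + 0) = ((44768 + 90626) + 616270) - 17 = (135394 + 616270) - 17 = 751664 - 17 = 751647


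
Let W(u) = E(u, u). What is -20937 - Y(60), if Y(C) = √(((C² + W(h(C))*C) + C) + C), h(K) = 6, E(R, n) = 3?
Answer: -20937 - 10*√39 ≈ -20999.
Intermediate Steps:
W(u) = 3
Y(C) = √(C² + 5*C) (Y(C) = √(((C² + 3*C) + C) + C) = √((C² + 4*C) + C) = √(C² + 5*C))
-20937 - Y(60) = -20937 - √(60*(5 + 60)) = -20937 - √(60*65) = -20937 - √3900 = -20937 - 10*√39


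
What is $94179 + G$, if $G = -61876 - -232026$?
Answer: $264329$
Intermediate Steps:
$G = 170150$ ($G = -61876 + 232026 = 170150$)
$94179 + G = 94179 + 170150 = 264329$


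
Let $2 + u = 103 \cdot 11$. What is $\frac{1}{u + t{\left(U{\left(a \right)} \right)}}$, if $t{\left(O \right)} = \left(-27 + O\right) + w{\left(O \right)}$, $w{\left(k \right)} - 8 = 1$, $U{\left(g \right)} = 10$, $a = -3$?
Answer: $\frac{1}{1123} \approx 0.00089047$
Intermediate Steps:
$w{\left(k \right)} = 9$ ($w{\left(k \right)} = 8 + 1 = 9$)
$t{\left(O \right)} = -18 + O$ ($t{\left(O \right)} = \left(-27 + O\right) + 9 = -18 + O$)
$u = 1131$ ($u = -2 + 103 \cdot 11 = -2 + 1133 = 1131$)
$\frac{1}{u + t{\left(U{\left(a \right)} \right)}} = \frac{1}{1131 + \left(-18 + 10\right)} = \frac{1}{1131 - 8} = \frac{1}{1123}$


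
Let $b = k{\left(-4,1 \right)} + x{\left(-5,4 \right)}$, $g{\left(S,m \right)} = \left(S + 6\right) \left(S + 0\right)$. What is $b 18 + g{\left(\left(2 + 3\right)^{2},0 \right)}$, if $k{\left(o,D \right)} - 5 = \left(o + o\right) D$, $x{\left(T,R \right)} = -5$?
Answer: $631$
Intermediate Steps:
$g{\left(S,m \right)} = S \left(6 + S\right)$ ($g{\left(S,m \right)} = \left(6 + S\right) S = S \left(6 + S\right)$)
$k{\left(o,D \right)} = 5 + 2 D o$ ($k{\left(o,D \right)} = 5 + \left(o + o\right) D = 5 + 2 o D = 5 + 2 D o$)
$b = -8$ ($b = \left(5 + 2 \cdot 1 \left(-4\right)\right) - 5 = \left(5 - 8\right) - 5 = -3 - 5 = -8$)
$b 18 + g{\left(\left(2 + 3\right)^{2},0 \right)} = \left(-8\right) 18 + \left(2 + 3\right)^{2} \left(6 + \left(2 + 3\right)^{2}\right) = -144 + 5^{2} \left(6 + 5^{2}\right) = -144 + 25 \left(6 + 25\right) = -144 + 25 \cdot 31 = -144 + 775 = 631$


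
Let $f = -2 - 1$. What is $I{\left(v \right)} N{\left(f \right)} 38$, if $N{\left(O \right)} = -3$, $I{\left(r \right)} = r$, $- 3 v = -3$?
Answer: $-114$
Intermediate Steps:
$v = 1$ ($v = \left(- \frac{1}{3}\right) \left(-3\right) = 1$)
$f = -3$
$I{\left(v \right)} N{\left(f \right)} 38 = 1 \left(-3\right) 38 = \left(-3\right) 38 = -114$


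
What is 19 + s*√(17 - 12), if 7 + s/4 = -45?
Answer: 19 - 208*√5 ≈ -446.10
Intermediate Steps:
s = -208 (s = -28 + 4*(-45) = -28 - 180 = -208)
19 + s*√(17 - 12) = 19 - 208*√(17 - 12) = 19 - 208*√5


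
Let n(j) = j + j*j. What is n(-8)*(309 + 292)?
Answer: 33656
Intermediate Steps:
n(j) = j + j**2
n(-8)*(309 + 292) = (-8*(1 - 8))*(309 + 292) = -8*(-7)*601 = 56*601 = 33656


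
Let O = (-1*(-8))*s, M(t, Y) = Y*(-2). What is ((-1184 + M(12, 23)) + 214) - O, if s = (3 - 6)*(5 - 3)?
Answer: -968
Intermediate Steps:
s = -6 (s = -3*2 = -6)
M(t, Y) = -2*Y
O = -48 (O = -1*(-8)*(-6) = 8*(-6) = -48)
((-1184 + M(12, 23)) + 214) - O = ((-1184 - 2*23) + 214) - 1*(-48) = ((-1184 - 46) + 214) + 48 = (-1230 + 214) + 48 = -1016 + 48 = -968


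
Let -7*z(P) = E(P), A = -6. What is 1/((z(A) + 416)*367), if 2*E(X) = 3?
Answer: 14/2136307 ≈ 6.5534e-6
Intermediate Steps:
E(X) = 3/2 (E(X) = (½)*3 = 3/2)
z(P) = -3/14 (z(P) = -⅐*3/2 = -3/14)
1/((z(A) + 416)*367) = 1/((-3/14 + 416)*367) = 1/((5821/14)*367) = 1/(2136307/14) = 14/2136307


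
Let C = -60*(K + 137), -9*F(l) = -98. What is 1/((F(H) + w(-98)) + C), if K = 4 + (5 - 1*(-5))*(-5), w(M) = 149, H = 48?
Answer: -9/47701 ≈ -0.00018868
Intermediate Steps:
F(l) = 98/9 (F(l) = -1/9*(-98) = 98/9)
K = -46 (K = 4 + (5 + 5)*(-5) = 4 + 10*(-5) = 4 - 50 = -46)
C = -5460 (C = -60*(-46 + 137) = -60*91 = -5460)
1/((F(H) + w(-98)) + C) = 1/((98/9 + 149) - 5460) = 1/(1439/9 - 5460) = 1/(-47701/9) = -9/47701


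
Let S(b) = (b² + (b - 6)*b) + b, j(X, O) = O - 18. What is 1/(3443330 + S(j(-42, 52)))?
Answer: 1/3445472 ≈ 2.9024e-7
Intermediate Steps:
j(X, O) = -18 + O
S(b) = b + b² + b*(-6 + b) (S(b) = (b² + (-6 + b)*b) + b = (b² + b*(-6 + b)) + b = b + b² + b*(-6 + b))
1/(3443330 + S(j(-42, 52))) = 1/(3443330 + (-18 + 52)*(-5 + 2*(-18 + 52))) = 1/(3443330 + 34*(-5 + 2*34)) = 1/(3443330 + 34*(-5 + 68)) = 1/(3443330 + 34*63) = 1/(3443330 + 2142) = 1/3445472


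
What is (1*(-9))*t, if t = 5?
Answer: -45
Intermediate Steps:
(1*(-9))*t = (1*(-9))*5 = -9*5 = -45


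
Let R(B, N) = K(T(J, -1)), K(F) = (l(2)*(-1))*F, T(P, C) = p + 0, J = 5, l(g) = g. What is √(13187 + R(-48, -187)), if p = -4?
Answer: √13195 ≈ 114.87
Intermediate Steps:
T(P, C) = -4 (T(P, C) = -4 + 0 = -4)
K(F) = -2*F (K(F) = (2*(-1))*F = -2*F)
R(B, N) = 8 (R(B, N) = -2*(-4) = 8)
√(13187 + R(-48, -187)) = √(13187 + 8) = √13195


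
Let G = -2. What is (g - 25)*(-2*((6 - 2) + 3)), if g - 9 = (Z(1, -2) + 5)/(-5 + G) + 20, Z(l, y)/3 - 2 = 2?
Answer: -22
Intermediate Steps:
Z(l, y) = 12 (Z(l, y) = 6 + 3*2 = 6 + 6 = 12)
g = 186/7 (g = 9 + ((12 + 5)/(-5 - 2) + 20) = 9 + (17/(-7) + 20) = 9 + (17*(-1/7) + 20) = 9 + (-17/7 + 20) = 9 + 123/7 = 186/7 ≈ 26.571)
(g - 25)*(-2*((6 - 2) + 3)) = (186/7 - 25)*(-2*((6 - 2) + 3)) = 11*(-2*(4 + 3))/7 = 11*(-2*7)/7 = (11/7)*(-14) = -22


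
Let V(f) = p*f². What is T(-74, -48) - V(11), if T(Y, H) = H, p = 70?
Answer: -8518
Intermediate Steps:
V(f) = 70*f²
T(-74, -48) - V(11) = -48 - 70*11² = -48 - 70*121 = -48 - 1*8470 = -48 - 8470 = -8518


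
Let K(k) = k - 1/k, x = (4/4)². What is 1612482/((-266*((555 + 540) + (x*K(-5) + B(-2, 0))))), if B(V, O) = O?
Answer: -1343735/241661 ≈ -5.5604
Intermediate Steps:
x = 1 (x = (4*(¼))² = 1² = 1)
1612482/((-266*((555 + 540) + (x*K(-5) + B(-2, 0))))) = 1612482/((-266*((555 + 540) + (1*(-5 - 1/(-5)) + 0)))) = 1612482/((-266*(1095 + (1*(-5 - 1*(-⅕)) + 0)))) = 1612482/((-266*(1095 + (1*(-5 + ⅕) + 0)))) = 1612482/((-266*(1095 + (1*(-24/5) + 0)))) = 1612482/((-266*(1095 + (-24/5 + 0)))) = 1612482/((-266*(1095 - 24/5))) = 1612482/((-266*5451/5)) = 1612482/(-1449966/5) = 1612482*(-5/1449966) = -1343735/241661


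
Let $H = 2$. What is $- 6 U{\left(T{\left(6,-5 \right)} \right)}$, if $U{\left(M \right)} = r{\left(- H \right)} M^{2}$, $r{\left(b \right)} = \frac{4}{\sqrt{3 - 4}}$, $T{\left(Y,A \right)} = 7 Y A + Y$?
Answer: $998784 i \approx 9.9878 \cdot 10^{5} i$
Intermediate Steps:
$T{\left(Y,A \right)} = Y + 7 A Y$ ($T{\left(Y,A \right)} = 7 A Y + Y = Y + 7 A Y$)
$r{\left(b \right)} = - 4 i$ ($r{\left(b \right)} = \frac{4}{\sqrt{-1}} = \frac{4}{i} = 4 \left(- i\right) = - 4 i$)
$U{\left(M \right)} = - 4 i M^{2}$
$- 6 U{\left(T{\left(6,-5 \right)} \right)} = - 6 \left(- 4 i \left(6 \left(1 + 7 \left(-5\right)\right)\right)^{2}\right) = - 6 \left(- 4 i \left(6 \left(1 - 35\right)\right)^{2}\right) = - 6 \left(- 4 i \left(6 \left(-34\right)\right)^{2}\right) = - 6 \left(- 4 i \left(-204\right)^{2}\right) = - 6 \left(\left(-4\right) i 41616\right) = - 6 \left(- 166464 i\right) = 998784 i$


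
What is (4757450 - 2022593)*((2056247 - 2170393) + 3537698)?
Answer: 9362925152064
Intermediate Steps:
(4757450 - 2022593)*((2056247 - 2170393) + 3537698) = 2734857*(-114146 + 3537698) = 2734857*3423552 = 9362925152064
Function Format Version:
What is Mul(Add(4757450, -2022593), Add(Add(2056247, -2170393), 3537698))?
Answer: 9362925152064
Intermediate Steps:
Mul(Add(4757450, -2022593), Add(Add(2056247, -2170393), 3537698)) = Mul(2734857, Add(-114146, 3537698)) = Mul(2734857, 3423552) = 9362925152064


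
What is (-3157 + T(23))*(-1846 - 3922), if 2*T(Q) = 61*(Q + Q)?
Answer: 10117072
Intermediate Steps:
T(Q) = 61*Q (T(Q) = (61*(Q + Q))/2 = (61*(2*Q))/2 = (122*Q)/2 = 61*Q)
(-3157 + T(23))*(-1846 - 3922) = (-3157 + 61*23)*(-1846 - 3922) = (-3157 + 1403)*(-5768) = -1754*(-5768) = 10117072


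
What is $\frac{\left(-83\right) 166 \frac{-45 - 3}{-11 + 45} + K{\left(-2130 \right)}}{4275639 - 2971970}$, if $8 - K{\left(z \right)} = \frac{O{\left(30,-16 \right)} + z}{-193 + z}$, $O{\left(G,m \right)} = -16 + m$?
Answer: $\frac{33410010}{2238399673} \approx 0.014926$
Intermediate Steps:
$K{\left(z \right)} = 8 - \frac{-32 + z}{-193 + z}$ ($K{\left(z \right)} = 8 - \frac{\left(-16 - 16\right) + z}{-193 + z} = 8 - \frac{-32 + z}{-193 + z}$)
$\frac{\left(-83\right) 166 \frac{-45 - 3}{-11 + 45} + K{\left(-2130 \right)}}{4275639 - 2971970} = \frac{\left(-83\right) 166 \frac{-45 - 3}{-11 + 45} + \frac{7 \left(-216 - 2130\right)}{-193 - 2130}}{4275639 - 2971970} = \frac{- 13778 \left(- \frac{48}{34}\right) + 7 \frac{1}{-2323} \left(-2346\right)}{1303669} = \left(- 13778 \left(\left(-48\right) \frac{1}{34}\right) + 7 \left(- \frac{1}{2323}\right) \left(-2346\right)\right) \frac{1}{1303669} = \left(\left(-13778\right) \left(- \frac{24}{17}\right) + \frac{714}{101}\right) \frac{1}{1303669} = \left(\frac{330672}{17} + \frac{714}{101}\right) \frac{1}{1303669} = \frac{33410010}{1717} \cdot \frac{1}{1303669} = \frac{33410010}{2238399673}$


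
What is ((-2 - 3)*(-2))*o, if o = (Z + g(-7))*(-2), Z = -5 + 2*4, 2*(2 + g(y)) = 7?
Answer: -90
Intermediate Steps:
g(y) = 3/2 (g(y) = -2 + (½)*7 = -2 + 7/2 = 3/2)
Z = 3 (Z = -5 + 8 = 3)
o = -9 (o = (3 + 3/2)*(-2) = (9/2)*(-2) = -9)
((-2 - 3)*(-2))*o = ((-2 - 3)*(-2))*(-9) = -5*(-2)*(-9) = 10*(-9) = -90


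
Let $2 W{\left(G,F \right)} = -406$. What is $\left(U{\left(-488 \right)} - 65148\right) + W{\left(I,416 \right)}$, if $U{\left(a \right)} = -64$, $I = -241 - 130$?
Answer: $-65415$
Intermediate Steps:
$I = -371$ ($I = -241 - 130 = -371$)
$W{\left(G,F \right)} = -203$ ($W{\left(G,F \right)} = \frac{1}{2} \left(-406\right) = -203$)
$\left(U{\left(-488 \right)} - 65148\right) + W{\left(I,416 \right)} = \left(-64 - 65148\right) - 203 = -65212 - 203 = -65415$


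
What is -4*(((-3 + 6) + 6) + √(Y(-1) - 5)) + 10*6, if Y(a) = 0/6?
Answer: 24 - 4*I*√5 ≈ 24.0 - 8.9443*I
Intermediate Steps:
Y(a) = 0 (Y(a) = 0*(⅙) = 0)
-4*(((-3 + 6) + 6) + √(Y(-1) - 5)) + 10*6 = -4*(((-3 + 6) + 6) + √(0 - 5)) + 10*6 = -4*((3 + 6) + √(-5)) + 60 = -4*(9 + I*√5) + 60 = (-36 - 4*I*√5) + 60 = 24 - 4*I*√5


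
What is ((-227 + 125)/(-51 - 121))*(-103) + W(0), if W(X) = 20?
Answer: -3533/86 ≈ -41.081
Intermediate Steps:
((-227 + 125)/(-51 - 121))*(-103) + W(0) = ((-227 + 125)/(-51 - 121))*(-103) + 20 = -102/(-172)*(-103) + 20 = -102*(-1/172)*(-103) + 20 = (51/86)*(-103) + 20 = -5253/86 + 20 = -3533/86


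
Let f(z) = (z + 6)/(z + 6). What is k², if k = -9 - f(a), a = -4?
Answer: 100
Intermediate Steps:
f(z) = 1 (f(z) = (6 + z)/(6 + z) = 1)
k = -10 (k = -9 - 1*1 = -9 - 1 = -10)
k² = (-10)² = 100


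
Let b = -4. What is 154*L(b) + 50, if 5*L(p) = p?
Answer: -366/5 ≈ -73.200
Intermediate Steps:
L(p) = p/5
154*L(b) + 50 = 154*((⅕)*(-4)) + 50 = 154*(-⅘) + 50 = -616/5 + 50 = -366/5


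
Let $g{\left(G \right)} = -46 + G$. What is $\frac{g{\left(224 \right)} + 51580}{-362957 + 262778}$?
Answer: $- \frac{51758}{100179} \approx -0.51665$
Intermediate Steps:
$\frac{g{\left(224 \right)} + 51580}{-362957 + 262778} = \frac{\left(-46 + 224\right) + 51580}{-362957 + 262778} = \frac{178 + 51580}{-100179} = 51758 \left(- \frac{1}{100179}\right) = - \frac{51758}{100179}$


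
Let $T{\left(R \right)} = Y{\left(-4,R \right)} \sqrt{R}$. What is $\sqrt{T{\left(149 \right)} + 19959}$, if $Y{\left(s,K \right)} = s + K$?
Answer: $\sqrt{19959 + 145 \sqrt{149}} \approx 147.41$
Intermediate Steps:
$Y{\left(s,K \right)} = K + s$
$T{\left(R \right)} = \sqrt{R} \left(-4 + R\right)$ ($T{\left(R \right)} = \left(R - 4\right) \sqrt{R} = \left(-4 + R\right) \sqrt{R} = \sqrt{R} \left(-4 + R\right)$)
$\sqrt{T{\left(149 \right)} + 19959} = \sqrt{\sqrt{149} \left(-4 + 149\right) + 19959} = \sqrt{\sqrt{149} \cdot 145 + 19959} = \sqrt{145 \sqrt{149} + 19959} = \sqrt{19959 + 145 \sqrt{149}}$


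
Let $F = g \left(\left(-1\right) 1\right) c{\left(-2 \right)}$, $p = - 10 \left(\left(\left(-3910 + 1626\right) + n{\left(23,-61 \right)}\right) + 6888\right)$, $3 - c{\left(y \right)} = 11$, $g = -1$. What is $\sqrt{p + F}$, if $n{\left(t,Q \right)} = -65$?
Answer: $i \sqrt{45398} \approx 213.07 i$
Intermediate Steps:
$c{\left(y \right)} = -8$ ($c{\left(y \right)} = 3 - 11 = -8$)
$p = -45390$ ($p = - 10 \left(\left(\left(-3910 + 1626\right) - 65\right) + 6888\right) = - 10 \left(\left(-2284 - 65\right) + 6888\right) = - 10 \left(-2349 + 6888\right) = \left(-10\right) 4539 = -45390$)
$F = -8$ ($F = - \left(-1\right) 1 \left(-8\right) = \left(-1\right) \left(-1\right) \left(-8\right) = 1 \left(-8\right) = -8$)
$\sqrt{p + F} = \sqrt{-45390 - 8} = \sqrt{-45398} = i \sqrt{45398}$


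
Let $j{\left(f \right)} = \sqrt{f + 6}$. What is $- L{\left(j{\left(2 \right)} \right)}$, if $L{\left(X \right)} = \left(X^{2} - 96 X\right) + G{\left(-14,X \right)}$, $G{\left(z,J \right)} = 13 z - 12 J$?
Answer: $174 + 216 \sqrt{2} \approx 479.47$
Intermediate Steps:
$j{\left(f \right)} = \sqrt{6 + f}$
$G{\left(z,J \right)} = - 12 J + 13 z$
$L{\left(X \right)} = -182 + X^{2} - 108 X$ ($L{\left(X \right)} = \left(X^{2} - 96 X\right) - \left(182 + 12 X\right) = -182 + X^{2} - 108 X$)
$- L{\left(j{\left(2 \right)} \right)} = - (-182 + \left(\sqrt{6 + 2}\right)^{2} - 108 \sqrt{6 + 2}) = - (-182 + \left(\sqrt{8}\right)^{2} - 108 \sqrt{8}) = - (-182 + \left(2 \sqrt{2}\right)^{2} - 108 \cdot 2 \sqrt{2}) = - (-182 + 8 - 216 \sqrt{2}) = - (-174 - 216 \sqrt{2}) = 174 + 216 \sqrt{2}$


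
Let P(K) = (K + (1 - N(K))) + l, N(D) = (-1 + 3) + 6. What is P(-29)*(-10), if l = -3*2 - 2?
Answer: 440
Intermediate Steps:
N(D) = 8 (N(D) = 2 + 6 = 8)
l = -8 (l = -6 - 2 = -8)
P(K) = -15 + K (P(K) = (K + (1 - 1*8)) - 8 = (K + (1 - 8)) - 8 = (K - 7) - 8 = (-7 + K) - 8 = -15 + K)
P(-29)*(-10) = (-15 - 29)*(-10) = -44*(-10) = 440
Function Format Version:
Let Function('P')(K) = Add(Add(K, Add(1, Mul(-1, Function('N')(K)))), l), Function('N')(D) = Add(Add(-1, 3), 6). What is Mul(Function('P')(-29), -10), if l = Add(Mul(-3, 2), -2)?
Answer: 440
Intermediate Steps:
Function('N')(D) = 8 (Function('N')(D) = Add(2, 6) = 8)
l = -8 (l = Add(-6, -2) = -8)
Function('P')(K) = Add(-15, K) (Function('P')(K) = Add(Add(K, Add(1, Mul(-1, 8))), -8) = Add(Add(K, Add(1, -8)), -8) = Add(Add(K, -7), -8) = Add(Add(-7, K), -8) = Add(-15, K))
Mul(Function('P')(-29), -10) = Mul(Add(-15, -29), -10) = Mul(-44, -10) = 440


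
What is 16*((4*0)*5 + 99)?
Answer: 1584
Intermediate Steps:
16*((4*0)*5 + 99) = 16*(0*5 + 99) = 16*(0 + 99) = 16*99 = 1584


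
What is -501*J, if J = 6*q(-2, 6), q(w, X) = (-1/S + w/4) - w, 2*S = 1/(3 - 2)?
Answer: 1503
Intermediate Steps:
S = ½ (S = 1/(2*(3 - 2)) = (½)/1 = (½)*1 = ½ ≈ 0.50000)
q(w, X) = -2 - 3*w/4 (q(w, X) = (-1/½ + w/4) - w = (-1*2 + w*(¼)) - w = (-2 + w/4) - w = -2 - 3*w/4)
J = -3 (J = 6*(-2 - ¾*(-2)) = 6*(-2 + 3/2) = 6*(-½) = -3)
-501*J = -501*(-3) = 1503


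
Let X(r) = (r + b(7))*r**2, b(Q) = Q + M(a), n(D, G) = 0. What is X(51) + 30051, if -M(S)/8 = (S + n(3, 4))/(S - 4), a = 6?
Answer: 118485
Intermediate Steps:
M(S) = -8*S/(-4 + S) (M(S) = -8*(S + 0)/(S - 4) = -8*S/(-4 + S))
b(Q) = -24 + Q (b(Q) = Q - 8*6/(-4 + 6) = Q - 8*6/2 = Q - 8*6*1/2 = Q - 24 = -24 + Q)
X(r) = r**2*(-17 + r) (X(r) = (r + (-24 + 7))*r**2 = (r - 17)*r**2 = (-17 + r)*r**2 = r**2*(-17 + r))
X(51) + 30051 = 51**2*(-17 + 51) + 30051 = 2601*34 + 30051 = 88434 + 30051 = 118485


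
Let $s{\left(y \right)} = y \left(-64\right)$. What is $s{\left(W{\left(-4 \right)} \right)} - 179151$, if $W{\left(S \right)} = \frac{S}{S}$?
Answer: $-179215$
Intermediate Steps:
$W{\left(S \right)} = 1$
$s{\left(y \right)} = - 64 y$
$s{\left(W{\left(-4 \right)} \right)} - 179151 = \left(-64\right) 1 - 179151 = -64 - 179151 = -179215$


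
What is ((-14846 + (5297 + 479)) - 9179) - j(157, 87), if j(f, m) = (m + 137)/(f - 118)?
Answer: -711935/39 ≈ -18255.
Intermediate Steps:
j(f, m) = (137 + m)/(-118 + f)
((-14846 + (5297 + 479)) - 9179) - j(157, 87) = ((-14846 + (5297 + 479)) - 9179) - (137 + 87)/(-118 + 157) = ((-14846 + 5776) - 9179) - 224/39 = (-9070 - 9179) - 224/39 = -18249 - 1*224/39 = -18249 - 224/39 = -711935/39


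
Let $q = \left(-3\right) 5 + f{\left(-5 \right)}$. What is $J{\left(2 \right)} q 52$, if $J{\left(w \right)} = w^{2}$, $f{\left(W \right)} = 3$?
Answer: $-2496$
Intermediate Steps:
$q = -12$ ($q = \left(-3\right) 5 + 3 = -15 + 3 = -12$)
$J{\left(2 \right)} q 52 = 2^{2} \left(-12\right) 52 = 4 \left(-12\right) 52 = \left(-48\right) 52 = -2496$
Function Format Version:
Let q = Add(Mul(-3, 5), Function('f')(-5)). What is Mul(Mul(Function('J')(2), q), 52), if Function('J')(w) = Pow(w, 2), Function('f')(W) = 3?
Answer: -2496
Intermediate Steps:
q = -12 (q = Add(Mul(-3, 5), 3) = Add(-15, 3) = -12)
Mul(Mul(Function('J')(2), q), 52) = Mul(Mul(Pow(2, 2), -12), 52) = Mul(Mul(4, -12), 52) = Mul(-48, 52) = -2496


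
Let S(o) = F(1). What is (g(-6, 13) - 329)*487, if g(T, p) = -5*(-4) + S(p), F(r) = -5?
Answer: -152918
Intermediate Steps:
S(o) = -5
g(T, p) = 15 (g(T, p) = -5*(-4) - 5 = 20 - 5 = 15)
(g(-6, 13) - 329)*487 = (15 - 329)*487 = -314*487 = -152918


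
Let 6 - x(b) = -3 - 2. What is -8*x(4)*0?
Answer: 0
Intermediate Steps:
x(b) = 11 (x(b) = 6 - (-3 - 2) = 6 - 1*(-5) = 6 + 5 = 11)
-8*x(4)*0 = -8*11*0 = -88*0 = 0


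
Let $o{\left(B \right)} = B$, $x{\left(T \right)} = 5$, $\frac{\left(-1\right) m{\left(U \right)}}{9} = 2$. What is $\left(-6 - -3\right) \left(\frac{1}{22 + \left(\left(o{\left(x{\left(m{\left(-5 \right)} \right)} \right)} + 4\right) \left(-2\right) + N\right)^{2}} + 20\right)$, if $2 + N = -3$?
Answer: $- \frac{33063}{551} \approx -60.005$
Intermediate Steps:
$N = -5$ ($N = -2 - 3 = -5$)
$m{\left(U \right)} = -18$ ($m{\left(U \right)} = \left(-9\right) 2 = -18$)
$\left(-6 - -3\right) \left(\frac{1}{22 + \left(\left(o{\left(x{\left(m{\left(-5 \right)} \right)} \right)} + 4\right) \left(-2\right) + N\right)^{2}} + 20\right) = \left(-6 - -3\right) \left(\frac{1}{22 + \left(\left(5 + 4\right) \left(-2\right) - 5\right)^{2}} + 20\right) = \left(-6 + 3\right) \left(\frac{1}{22 + \left(9 \left(-2\right) - 5\right)^{2}} + 20\right) = - 3 \left(\frac{1}{22 + \left(-18 - 5\right)^{2}} + 20\right) = - 3 \left(\frac{1}{22 + \left(-23\right)^{2}} + 20\right) = - 3 \left(\frac{1}{22 + 529} + 20\right) = - 3 \left(\frac{1}{551} + 20\right) = \left(-3\right) \frac{11021}{551} = - \frac{33063}{551}$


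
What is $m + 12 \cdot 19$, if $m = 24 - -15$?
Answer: $267$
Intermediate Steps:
$m = 39$ ($m = 24 + 15 = 39$)
$m + 12 \cdot 19 = 39 + 12 \cdot 19 = 39 + 228 = 267$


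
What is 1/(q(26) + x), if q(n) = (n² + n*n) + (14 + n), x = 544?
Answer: 1/1936 ≈ 0.00051653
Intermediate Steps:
q(n) = 14 + n + 2*n² (q(n) = (n² + n²) + (14 + n) = 2*n² + (14 + n) = 14 + n + 2*n²)
1/(q(26) + x) = 1/((14 + 26 + 2*26²) + 544) = 1/((14 + 26 + 2*676) + 544) = 1/((14 + 26 + 1352) + 544) = 1/(1392 + 544) = 1/1936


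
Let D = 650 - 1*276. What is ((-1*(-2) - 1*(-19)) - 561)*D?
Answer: -201960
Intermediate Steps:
D = 374 (D = 650 - 276 = 374)
((-1*(-2) - 1*(-19)) - 561)*D = ((-1*(-2) - 1*(-19)) - 561)*374 = ((2 + 19) - 561)*374 = (21 - 561)*374 = -540*374 = -201960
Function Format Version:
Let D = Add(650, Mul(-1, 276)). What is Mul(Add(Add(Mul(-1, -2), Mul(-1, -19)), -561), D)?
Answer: -201960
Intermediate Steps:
D = 374 (D = Add(650, -276) = 374)
Mul(Add(Add(Mul(-1, -2), Mul(-1, -19)), -561), D) = Mul(Add(Add(Mul(-1, -2), Mul(-1, -19)), -561), 374) = Mul(Add(Add(2, 19), -561), 374) = Mul(Add(21, -561), 374) = Mul(-540, 374) = -201960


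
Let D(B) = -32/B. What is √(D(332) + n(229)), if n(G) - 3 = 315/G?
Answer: √1545915338/19007 ≈ 2.0686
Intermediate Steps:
n(G) = 3 + 315/G
√(D(332) + n(229)) = √(-32/332 + (3 + 315/229)) = √(-32*1/332 + (3 + 315*(1/229))) = √(-8/83 + (3 + 315/229)) = √(-8/83 + 1002/229) = √(81334/19007) = √1545915338/19007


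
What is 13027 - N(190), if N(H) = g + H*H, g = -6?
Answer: -23067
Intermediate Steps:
N(H) = -6 + H**2 (N(H) = -6 + H*H = -6 + H**2)
13027 - N(190) = 13027 - (-6 + 190**2) = 13027 - (-6 + 36100) = 13027 - 1*36094 = 13027 - 36094 = -23067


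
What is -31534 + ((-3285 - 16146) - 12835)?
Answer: -63800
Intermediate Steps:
-31534 + ((-3285 - 16146) - 12835) = -31534 + (-19431 - 12835) = -31534 - 32266 = -63800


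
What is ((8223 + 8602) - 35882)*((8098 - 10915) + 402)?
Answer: 46022655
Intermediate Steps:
((8223 + 8602) - 35882)*((8098 - 10915) + 402) = (16825 - 35882)*(-2817 + 402) = -19057*(-2415) = 46022655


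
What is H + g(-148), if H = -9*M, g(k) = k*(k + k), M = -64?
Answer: 44384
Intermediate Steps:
g(k) = 2*k² (g(k) = k*(2*k) = 2*k²)
H = 576 (H = -9*(-64) = 576)
H + g(-148) = 576 + 2*(-148)² = 576 + 2*21904 = 576 + 43808 = 44384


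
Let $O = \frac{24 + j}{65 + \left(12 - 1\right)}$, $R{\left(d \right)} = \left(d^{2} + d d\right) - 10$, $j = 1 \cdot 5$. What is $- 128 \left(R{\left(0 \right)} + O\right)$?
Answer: $\frac{23392}{19} \approx 1231.2$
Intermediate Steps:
$j = 5$
$R{\left(d \right)} = -10 + 2 d^{2}$ ($R{\left(d \right)} = \left(d^{2} + d^{2}\right) - 10 = 2 d^{2} - 10 = -10 + 2 d^{2}$)
$O = \frac{29}{76}$ ($O = \frac{24 + 5}{65 + \left(12 - 1\right)} = \frac{29}{65 + 11} = \frac{29}{76} \approx 0.38158$)
$- 128 \left(R{\left(0 \right)} + O\right) = - 128 \left(\left(-10 + 2 \cdot 0^{2}\right) + \frac{29}{76}\right) = - 128 \left(\left(-10 + 2 \cdot 0\right) + \frac{29}{76}\right) = - 128 \left(\left(-10 + 0\right) + \frac{29}{76}\right) = - 128 \left(-10 + \frac{29}{76}\right) = \left(-128\right) \left(- \frac{731}{76}\right) = \frac{23392}{19}$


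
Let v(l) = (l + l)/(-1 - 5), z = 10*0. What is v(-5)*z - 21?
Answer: -21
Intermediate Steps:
z = 0
v(l) = -l/3 (v(l) = (2*l)/(-6) = (2*l)*(-1/6) = -l/3)
v(-5)*z - 21 = -1/3*(-5)*0 - 21 = (5/3)*0 - 21 = 0 - 21 = -21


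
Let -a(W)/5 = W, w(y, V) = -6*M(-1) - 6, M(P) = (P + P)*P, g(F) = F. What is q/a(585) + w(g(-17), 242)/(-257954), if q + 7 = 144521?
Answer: -18638955853/377257725 ≈ -49.406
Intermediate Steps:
q = 144514 (q = -7 + 144521 = 144514)
M(P) = 2*P² (M(P) = (2*P)*P = 2*P²)
w(y, V) = -18 (w(y, V) = -12*(-1)² - 6 = -12 - 6 = -18)
a(W) = -5*W
q/a(585) + w(g(-17), 242)/(-257954) = 144514/((-5*585)) - 18/(-257954) = 144514/(-2925) - 18*(-1/257954) = 144514*(-1/2925) + 9/128977 = -144514/2925 + 9/128977 = -18638955853/377257725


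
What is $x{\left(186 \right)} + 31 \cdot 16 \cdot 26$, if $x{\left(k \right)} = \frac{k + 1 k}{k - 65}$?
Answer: $\frac{1560788}{121} \approx 12899.0$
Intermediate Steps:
$x{\left(k \right)} = \frac{2 k}{-65 + k}$ ($x{\left(k \right)} = \frac{k + k}{-65 + k} = \frac{2 k}{-65 + k}$)
$x{\left(186 \right)} + 31 \cdot 16 \cdot 26 = 2 \cdot 186 \frac{1}{-65 + 186} + 31 \cdot 16 \cdot 26 = 2 \cdot 186 \cdot \frac{1}{121} + 496 \cdot 26 = 2 \cdot 186 \cdot \frac{1}{121} + 12896 = \frac{372}{121} + 12896 = \frac{1560788}{121}$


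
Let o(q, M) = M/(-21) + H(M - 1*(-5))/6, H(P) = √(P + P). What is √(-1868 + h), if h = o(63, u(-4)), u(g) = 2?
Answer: √(-3295320 + 294*√14)/42 ≈ 43.214*I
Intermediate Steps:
H(P) = √2*√P (H(P) = √(2*P) = √2*√P)
o(q, M) = -M/21 + √2*√(5 + M)/6 (o(q, M) = M/(-21) + (√2*√(M - 1*(-5)))/6 = M*(-1/21) + (√2*√(M + 5))*(⅙) = -M/21 + (√2*√(5 + M))*(⅙) = -M/21 + √2*√(5 + M)/6)
h = -2/21 + √14/6 (h = -1/21*2 + √(10 + 2*2)/6 = -2/21 + √(10 + 4)/6 = -2/21 + √14/6 ≈ 0.52837)
√(-1868 + h) = √(-1868 + (-2/21 + √14/6)) = √(-39230/21 + √14/6)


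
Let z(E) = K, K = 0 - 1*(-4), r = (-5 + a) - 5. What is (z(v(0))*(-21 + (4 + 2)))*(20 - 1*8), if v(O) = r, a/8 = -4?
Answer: -720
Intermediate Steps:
a = -32 (a = 8*(-4) = -32)
r = -42 (r = (-5 - 32) - 5 = -37 - 5 = -42)
v(O) = -42
K = 4 (K = 0 + 4 = 4)
z(E) = 4
(z(v(0))*(-21 + (4 + 2)))*(20 - 1*8) = (4*(-21 + (4 + 2)))*(20 - 1*8) = (4*(-21 + 6))*(20 - 8) = (4*(-15))*12 = -60*12 = -720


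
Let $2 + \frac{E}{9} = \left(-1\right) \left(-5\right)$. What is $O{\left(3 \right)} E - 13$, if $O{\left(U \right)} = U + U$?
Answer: $149$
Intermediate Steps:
$O{\left(U \right)} = 2 U$
$E = 27$ ($E = -18 + 9 \left(\left(-1\right) \left(-5\right)\right) = -18 + 9 \cdot 5 = -18 + 45 = 27$)
$O{\left(3 \right)} E - 13 = 2 \cdot 3 \cdot 27 - 13 = 6 \cdot 27 - 13 = 162 - 13 = 149$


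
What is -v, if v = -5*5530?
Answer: 27650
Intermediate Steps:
v = -27650
-v = -1*(-27650) = 27650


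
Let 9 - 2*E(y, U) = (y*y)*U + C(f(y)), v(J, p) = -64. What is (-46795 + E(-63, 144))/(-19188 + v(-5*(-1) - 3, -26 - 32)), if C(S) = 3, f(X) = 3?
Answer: 83140/4813 ≈ 17.274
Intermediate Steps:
E(y, U) = 3 - U*y**2/2 (E(y, U) = 9/2 - ((y*y)*U + 3)/2 = 9/2 - (y**2*U + 3)/2 = 9/2 - (U*y**2 + 3)/2 = 9/2 - (3 + U*y**2)/2 = 9/2 + (-3/2 - U*y**2/2) = 3 - U*y**2/2)
(-46795 + E(-63, 144))/(-19188 + v(-5*(-1) - 3, -26 - 32)) = (-46795 + (3 - 1/2*144*(-63)**2))/(-19188 - 64) = (-46795 + (3 - 1/2*144*3969))/(-19252) = (-46795 + (3 - 285768))*(-1/19252) = (-46795 - 285765)*(-1/19252) = -332560*(-1/19252) = 83140/4813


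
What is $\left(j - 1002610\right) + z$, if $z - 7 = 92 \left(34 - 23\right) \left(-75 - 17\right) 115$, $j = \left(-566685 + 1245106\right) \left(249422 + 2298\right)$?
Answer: $170760424557$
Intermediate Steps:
$j = 170772134120$ ($j = 678421 \cdot 251720 = 170772134120$)
$z = -10706953$ ($z = 7 + 92 \left(34 - 23\right) \left(-75 - 17\right) 115 = 7 + 92 \cdot 11 \left(-92\right) 115 = 7 + 92 \left(-1012\right) 115 = 7 - 10706960 = -10706953$)
$\left(j - 1002610\right) + z = \left(170772134120 - 1002610\right) - 10706953 = 170771131510 - 10706953 = 170760424557$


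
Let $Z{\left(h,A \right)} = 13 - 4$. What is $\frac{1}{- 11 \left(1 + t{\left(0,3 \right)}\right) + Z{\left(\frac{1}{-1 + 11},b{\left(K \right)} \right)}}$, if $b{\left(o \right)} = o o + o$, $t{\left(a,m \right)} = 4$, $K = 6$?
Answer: $- \frac{1}{46} \approx -0.021739$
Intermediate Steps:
$b{\left(o \right)} = o + o^{2}$ ($b{\left(o \right)} = o^{2} + o = o + o^{2}$)
$Z{\left(h,A \right)} = 9$
$\frac{1}{- 11 \left(1 + t{\left(0,3 \right)}\right) + Z{\left(\frac{1}{-1 + 11},b{\left(K \right)} \right)}} = \frac{1}{- 11 \left(1 + 4\right) + 9} = \frac{1}{\left(-11\right) 5 + 9} = \frac{1}{-55 + 9} = \frac{1}{-46} = - \frac{1}{46}$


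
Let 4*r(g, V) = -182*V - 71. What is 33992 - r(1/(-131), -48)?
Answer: 127303/4 ≈ 31826.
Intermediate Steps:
r(g, V) = -71/4 - 91*V/2 (r(g, V) = (-182*V - 71)/4 = (-71 - 182*V)/4 = -71/4 - 91*V/2)
33992 - r(1/(-131), -48) = 33992 - (-71/4 - 91/2*(-48)) = 33992 - (-71/4 + 2184) = 33992 - 1*8665/4 = 33992 - 8665/4 = 127303/4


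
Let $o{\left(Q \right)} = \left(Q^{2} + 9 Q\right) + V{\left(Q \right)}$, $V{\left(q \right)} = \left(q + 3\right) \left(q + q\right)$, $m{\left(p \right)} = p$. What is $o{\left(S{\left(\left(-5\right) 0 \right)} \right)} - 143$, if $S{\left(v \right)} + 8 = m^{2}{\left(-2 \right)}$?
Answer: $-155$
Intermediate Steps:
$S{\left(v \right)} = -4$ ($S{\left(v \right)} = -8 + \left(-2\right)^{2} = -8 + 4 = -4$)
$V{\left(q \right)} = 2 q \left(3 + q\right)$ ($V{\left(q \right)} = \left(3 + q\right) 2 q = 2 q \left(3 + q\right)$)
$o{\left(Q \right)} = Q^{2} + 9 Q + 2 Q \left(3 + Q\right)$ ($o{\left(Q \right)} = \left(Q^{2} + 9 Q\right) + 2 Q \left(3 + Q\right) = Q^{2} + 9 Q + 2 Q \left(3 + Q\right)$)
$o{\left(S{\left(\left(-5\right) 0 \right)} \right)} - 143 = 3 \left(-4\right) \left(5 - 4\right) - 143 = 3 \left(-4\right) 1 - 143 = -12 - 143 = -155$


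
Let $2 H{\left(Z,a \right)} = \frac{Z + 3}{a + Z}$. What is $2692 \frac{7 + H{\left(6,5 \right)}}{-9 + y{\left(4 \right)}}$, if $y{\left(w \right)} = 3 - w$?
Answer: $- \frac{109699}{55} \approx -1994.5$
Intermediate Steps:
$H{\left(Z,a \right)} = \frac{3 + Z}{2 \left(Z + a\right)}$ ($H{\left(Z,a \right)} = \frac{\left(Z + 3\right) \frac{1}{a + Z}}{2} = \frac{\left(3 + Z\right) \frac{1}{Z + a}}{2} = \frac{\frac{1}{Z + a} \left(3 + Z\right)}{2} = \frac{3 + Z}{2 \left(Z + a\right)}$)
$2692 \frac{7 + H{\left(6,5 \right)}}{-9 + y{\left(4 \right)}} = 2692 \frac{7 + \frac{3 + 6}{2 \left(6 + 5\right)}}{-9 + \left(3 - 4\right)} = 2692 \frac{7 + \frac{1}{2} \cdot \frac{1}{11} \cdot 9}{-9 + \left(3 - 4\right)} = 2692 \frac{7 + \frac{1}{2} \cdot \frac{1}{11} \cdot 9}{-9 - 1} = 2692 \frac{7 + \frac{9}{22}}{-10} = 2692 \cdot \frac{163}{22} \left(- \frac{1}{10}\right) = 2692 \left(- \frac{163}{220}\right) = - \frac{109699}{55}$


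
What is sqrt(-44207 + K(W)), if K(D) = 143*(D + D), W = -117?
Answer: I*sqrt(77669) ≈ 278.69*I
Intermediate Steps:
K(D) = 286*D (K(D) = 143*(2*D) = 286*D)
sqrt(-44207 + K(W)) = sqrt(-44207 + 286*(-117)) = sqrt(-44207 - 33462) = sqrt(-77669) = I*sqrt(77669)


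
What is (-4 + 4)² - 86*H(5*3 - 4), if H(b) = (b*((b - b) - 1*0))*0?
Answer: 0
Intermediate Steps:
H(b) = 0 (H(b) = (b*(0 + 0))*0 = (b*0)*0 = 0*0 = 0)
(-4 + 4)² - 86*H(5*3 - 4) = (-4 + 4)² - 86*0 = 0² + 0 = 0 + 0 = 0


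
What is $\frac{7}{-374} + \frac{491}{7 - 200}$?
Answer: $- \frac{184985}{72182} \approx -2.5628$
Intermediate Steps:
$\frac{7}{-374} + \frac{491}{7 - 200} = 7 \left(- \frac{1}{374}\right) + \frac{491}{-193} = - \frac{7}{374} + 491 \left(- \frac{1}{193}\right) = - \frac{7}{374} - \frac{491}{193} = - \frac{184985}{72182}$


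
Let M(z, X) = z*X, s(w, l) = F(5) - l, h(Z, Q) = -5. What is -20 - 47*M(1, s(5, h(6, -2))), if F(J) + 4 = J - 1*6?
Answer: -20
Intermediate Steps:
F(J) = -10 + J (F(J) = -4 + (J - 1*6) = -4 + (J - 6) = -4 + (-6 + J) = -10 + J)
s(w, l) = -5 - l (s(w, l) = (-10 + 5) - l = -5 - l)
M(z, X) = X*z
-20 - 47*M(1, s(5, h(6, -2))) = -20 - 47*(-5 - 1*(-5)) = -20 - 47*(-5 + 5) = -20 - 0 = -20 - 47*0 = -20 + 0 = -20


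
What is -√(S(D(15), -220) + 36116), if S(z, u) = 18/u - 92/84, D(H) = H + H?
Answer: -√192712306710/2310 ≈ -190.04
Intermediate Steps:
D(H) = 2*H
S(z, u) = -23/21 + 18/u (S(z, u) = 18/u - 92*1/84 = 18/u - 23/21 = -23/21 + 18/u)
-√(S(D(15), -220) + 36116) = -√((-23/21 + 18/(-220)) + 36116) = -√((-23/21 + 18*(-1/220)) + 36116) = -√((-23/21 - 9/110) + 36116) = -√(-2719/2310 + 36116) = -√(83425241/2310) = -√192712306710/2310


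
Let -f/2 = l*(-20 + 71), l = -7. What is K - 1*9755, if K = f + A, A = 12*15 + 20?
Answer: -8841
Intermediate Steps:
f = 714 (f = -(-14)*(-20 + 71) = -(-14)*51 = -2*(-357) = 714)
A = 200 (A = 180 + 20 = 200)
K = 914 (K = 714 + 200 = 914)
K - 1*9755 = 914 - 1*9755 = 914 - 9755 = -8841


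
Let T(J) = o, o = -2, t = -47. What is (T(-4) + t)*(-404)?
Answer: 19796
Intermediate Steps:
T(J) = -2
(T(-4) + t)*(-404) = (-2 - 47)*(-404) = -49*(-404) = 19796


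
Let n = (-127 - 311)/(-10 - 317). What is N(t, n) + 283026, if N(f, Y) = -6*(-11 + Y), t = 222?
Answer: 30856152/109 ≈ 2.8308e+5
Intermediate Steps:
n = 146/109 (n = -438/(-327) = -438*(-1/327) = 146/109 ≈ 1.3394)
N(f, Y) = 66 - 6*Y
N(t, n) + 283026 = (66 - 6*146/109) + 283026 = (66 - 876/109) + 283026 = 6318/109 + 283026 = 30856152/109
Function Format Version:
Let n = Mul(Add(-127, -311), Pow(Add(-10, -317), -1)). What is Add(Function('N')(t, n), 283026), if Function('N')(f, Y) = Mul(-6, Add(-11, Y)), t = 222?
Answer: Rational(30856152, 109) ≈ 2.8308e+5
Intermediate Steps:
n = Rational(146, 109) (n = Mul(-438, Pow(-327, -1)) = Mul(-438, Rational(-1, 327)) = Rational(146, 109) ≈ 1.3394)
Function('N')(f, Y) = Add(66, Mul(-6, Y))
Add(Function('N')(t, n), 283026) = Add(Add(66, Mul(-6, Rational(146, 109))), 283026) = Add(Add(66, Rational(-876, 109)), 283026) = Add(Rational(6318, 109), 283026) = Rational(30856152, 109)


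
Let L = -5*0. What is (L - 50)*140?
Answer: -7000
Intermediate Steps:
L = 0
(L - 50)*140 = (0 - 50)*140 = -50*140 = -7000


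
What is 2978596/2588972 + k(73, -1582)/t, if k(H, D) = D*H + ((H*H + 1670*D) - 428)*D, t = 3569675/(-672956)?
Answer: -1817042312147527306221/2310447156025 ≈ -7.8645e+8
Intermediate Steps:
t = -3569675/672956 (t = 3569675*(-1/672956) = -3569675/672956 ≈ -5.3045)
k(H, D) = D*H + D*(-428 + H² + 1670*D) (k(H, D) = D*H + ((H² + 1670*D) - 428)*D = D*H + (-428 + H² + 1670*D)*D = D*H + D*(-428 + H² + 1670*D))
2978596/2588972 + k(73, -1582)/t = 2978596/2588972 + (-1582*(-428 + 73 + 73² + 1670*(-1582)))/(-3569675/672956) = 2978596*(1/2588972) - 1582*(-428 + 73 + 5329 - 2641940)*(-672956/3569675) = 744649/647243 - 1582*(-2636966)*(-672956/3569675) = 744649/647243 + 4171680212*(-672956/3569675) = 744649/647243 - 2807357228746672/3569675 = -1817042312147527306221/2310447156025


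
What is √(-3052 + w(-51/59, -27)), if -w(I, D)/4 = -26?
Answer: 2*I*√737 ≈ 54.295*I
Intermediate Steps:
w(I, D) = 104 (w(I, D) = -4*(-26) = 104)
√(-3052 + w(-51/59, -27)) = √(-3052 + 104) = √(-2948) = 2*I*√737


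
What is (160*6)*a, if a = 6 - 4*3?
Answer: -5760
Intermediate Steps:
a = -6 (a = 6 - 12 = -6)
(160*6)*a = (160*6)*(-6) = 960*(-6) = -5760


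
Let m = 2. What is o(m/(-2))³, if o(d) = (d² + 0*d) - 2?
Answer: -1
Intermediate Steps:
o(d) = -2 + d² (o(d) = (d² + 0) - 2 = d² - 2 = -2 + d²)
o(m/(-2))³ = (-2 + (2/(-2))²)³ = (-2 + (2*(-½))²)³ = (-2 + (-1)²)³ = (-2 + 1)³ = (-1)³ = -1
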